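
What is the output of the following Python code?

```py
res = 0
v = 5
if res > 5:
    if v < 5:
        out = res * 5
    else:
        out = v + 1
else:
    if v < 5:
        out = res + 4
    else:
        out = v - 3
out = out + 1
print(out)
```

res=0, v=5
res > 5 is False; v < 5 is False
→ out = v - 3 = 2
out = 2+1 = 3

3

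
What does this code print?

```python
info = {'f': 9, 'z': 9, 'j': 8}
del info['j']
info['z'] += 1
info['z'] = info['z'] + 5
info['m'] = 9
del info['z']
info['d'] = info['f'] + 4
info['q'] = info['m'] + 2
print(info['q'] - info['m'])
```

del 'j' → {'f': 9, 'z': 9}
info['z'] = 9+1 = 10 → {'f': 9, 'z': 10}
info['z'] = info['z']+5 = 15 → {'f': 9, 'z': 15}
info['m'] = 9 → {'f': 9, 'z': 15, 'm': 9}
del 'z' → {'f': 9, 'm': 9}
info['d'] = info['f']+4 = 13 → {'f': 9, 'm': 9, 'd': 13}
info['q'] = info['m']+2 = 11 → {'f': 9, 'm': 9, 'd': 13, 'q': 11}
info['q']-info['m'] = 11-9 = 2

2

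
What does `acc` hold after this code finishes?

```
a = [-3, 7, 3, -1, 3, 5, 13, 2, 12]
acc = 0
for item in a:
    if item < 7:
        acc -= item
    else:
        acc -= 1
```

-12

item=-3: <7, acc = 0-(-3) = 3
item=7: not <7, acc = 3-1 = 2
item=3: <7, acc = 2-3 = -1
item=-1: <7, acc = (-1)-(-1) = 0
item=3: <7, acc = 0-3 = -3
item=5: <7, acc = (-3)-5 = -8
item=13: not <7, acc = (-8)-1 = -9
item=2: <7, acc = (-9)-2 = -11
item=12: not <7, acc = (-11)-1 = -12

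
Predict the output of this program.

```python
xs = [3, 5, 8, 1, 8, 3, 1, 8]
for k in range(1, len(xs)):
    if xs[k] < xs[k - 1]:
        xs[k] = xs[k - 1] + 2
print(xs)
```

[3, 5, 8, 10, 12, 14, 16, 18]

k=1: 5>=3, unchanged → [3, 5, 8, 1, 8, 3, 1, 8]
k=2: 8>=5, unchanged → [3, 5, 8, 1, 8, 3, 1, 8]
k=3: 1<8, xs[3] = 8+2 = 10 → [3, 5, 8, 10, 8, 3, 1, 8]
k=4: 8<10, xs[4] = 10+2 = 12 → [3, 5, 8, 10, 12, 3, 1, 8]
k=5: 3<12, xs[5] = 12+2 = 14 → [3, 5, 8, 10, 12, 14, 1, 8]
k=6: 1<14, xs[6] = 14+2 = 16 → [3, 5, 8, 10, 12, 14, 16, 8]
k=7: 8<16, xs[7] = 16+2 = 18 → [3, 5, 8, 10, 12, 14, 16, 18]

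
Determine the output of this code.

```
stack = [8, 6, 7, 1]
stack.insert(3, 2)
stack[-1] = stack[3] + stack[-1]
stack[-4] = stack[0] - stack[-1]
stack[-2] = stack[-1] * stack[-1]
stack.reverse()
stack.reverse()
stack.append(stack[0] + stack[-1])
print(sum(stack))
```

insert 2 at 3 → [8, 6, 7, 2, 1]
stack[-1] = stack[3]+stack[-1] = 2+1 = 3 → [8, 6, 7, 2, 3]
stack[-4] = stack[0]-stack[-1] = 8-3 = 5 → [8, 5, 7, 2, 3]
stack[-2] = stack[-1]*stack[-1] = 3*3 = 9 → [8, 5, 7, 9, 3]
reverse → [3, 9, 7, 5, 8]
reverse → [8, 5, 7, 9, 3]
append stack[0]+stack[-1] = 8+3 = 11 → [8, 5, 7, 9, 3, 11]
sum = 43

43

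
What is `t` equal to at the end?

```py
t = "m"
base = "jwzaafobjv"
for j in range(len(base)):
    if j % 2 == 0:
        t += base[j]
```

'mjzaoj'

j=0: add 'j' → 'mj'
j=1: skip
j=2: add 'z' → 'mjz'
j=3: skip
j=4: add 'a' → 'mjza'
j=5: skip
j=6: add 'o' → 'mjzao'
j=7: skip
j=8: add 'j' → 'mjzaoj'
j=9: skip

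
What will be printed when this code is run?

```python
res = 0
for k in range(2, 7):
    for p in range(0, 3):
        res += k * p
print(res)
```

60

k=2,p=0: res = 0+0 = 0
k=2,p=1: res = 0+2 = 2
k=2,p=2: res = 2+4 = 6
k=3,p=0: res = 6+0 = 6
k=3,p=1: res = 6+3 = 9
k=3,p=2: res = 9+6 = 15
k=4,p=0: res = 15+0 = 15
k=4,p=1: res = 15+4 = 19
k=4,p=2: res = 19+8 = 27
k=5,p=0: res = 27+0 = 27
k=5,p=1: res = 27+5 = 32
k=5,p=2: res = 32+10 = 42
k=6,p=0: res = 42+0 = 42
k=6,p=1: res = 42+6 = 48
k=6,p=2: res = 48+12 = 60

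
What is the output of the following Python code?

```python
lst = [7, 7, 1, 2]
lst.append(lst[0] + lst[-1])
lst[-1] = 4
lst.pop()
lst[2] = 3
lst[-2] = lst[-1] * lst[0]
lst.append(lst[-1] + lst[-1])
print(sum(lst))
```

34

append lst[0]+lst[-1] = 7+2 = 9 → [7, 7, 1, 2, 9]
lst[-1] = 4 → [7, 7, 1, 2, 4]
pop() removes 4 → [7, 7, 1, 2]
lst[2] = 3 → [7, 7, 3, 2]
lst[-2] = lst[-1]*lst[0] = 2*7 = 14 → [7, 7, 14, 2]
append lst[-1]+lst[-1] = 2+2 = 4 → [7, 7, 14, 2, 4]
sum = 34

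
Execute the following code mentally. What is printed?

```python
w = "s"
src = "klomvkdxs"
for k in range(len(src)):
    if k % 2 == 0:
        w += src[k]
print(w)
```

k=0: add 'k' → 'sk'
k=1: skip
k=2: add 'o' → 'sko'
k=3: skip
k=4: add 'v' → 'skov'
k=5: skip
k=6: add 'd' → 'skovd'
k=7: skip
k=8: add 's' → 'skovds'

skovds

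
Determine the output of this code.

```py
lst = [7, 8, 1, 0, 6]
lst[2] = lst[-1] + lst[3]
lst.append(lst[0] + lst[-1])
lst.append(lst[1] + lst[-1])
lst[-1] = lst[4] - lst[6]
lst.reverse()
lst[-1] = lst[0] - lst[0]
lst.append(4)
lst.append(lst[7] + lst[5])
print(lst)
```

[-15, 13, 6, 0, 6, 8, 0, 4, 12]

lst[2] = lst[-1]+lst[3] = 6+0 = 6 → [7, 8, 6, 0, 6]
append lst[0]+lst[-1] = 7+6 = 13 → [7, 8, 6, 0, 6, 13]
append lst[1]+lst[-1] = 8+13 = 21 → [7, 8, 6, 0, 6, 13, 21]
lst[-1] = lst[4]-lst[6] = 6-21 = -15 → [7, 8, 6, 0, 6, 13, -15]
reverse → [-15, 13, 6, 0, 6, 8, 7]
lst[-1] = lst[0]-lst[0] = (-15)-(-15) = 0 → [-15, 13, 6, 0, 6, 8, 0]
append 4 → [-15, 13, 6, 0, 6, 8, 0, 4]
append lst[7]+lst[5] = 4+8 = 12 → [-15, 13, 6, 0, 6, 8, 0, 4, 12]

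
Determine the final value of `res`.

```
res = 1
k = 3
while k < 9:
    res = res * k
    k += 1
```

k=3: res = 1*3 = 3
k=4: res = 3*4 = 12
k=5: res = 12*5 = 60
k=6: res = 60*6 = 360
k=7: res = 360*7 = 2520
k=8: res = 2520*8 = 20160

20160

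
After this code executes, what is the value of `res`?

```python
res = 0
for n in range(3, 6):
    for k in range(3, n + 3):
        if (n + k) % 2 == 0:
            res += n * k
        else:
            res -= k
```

117

n=3,k=3: even sum, res = 0+9 = 9
n=3,k=4: odd sum, res = 9-4 = 5
n=3,k=5: even sum, res = 5+15 = 20
n=4,k=3: odd sum, res = 20-3 = 17
n=4,k=4: even sum, res = 17+16 = 33
n=4,k=5: odd sum, res = 33-5 = 28
n=4,k=6: even sum, res = 28+24 = 52
n=5,k=3: even sum, res = 52+15 = 67
n=5,k=4: odd sum, res = 67-4 = 63
n=5,k=5: even sum, res = 63+25 = 88
n=5,k=6: odd sum, res = 88-6 = 82
n=5,k=7: even sum, res = 82+35 = 117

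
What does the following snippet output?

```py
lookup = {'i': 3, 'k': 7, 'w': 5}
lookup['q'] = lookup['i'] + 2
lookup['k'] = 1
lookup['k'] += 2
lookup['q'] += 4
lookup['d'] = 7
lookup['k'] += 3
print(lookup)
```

lookup['q'] = lookup['i']+2 = 5 → {'i': 3, 'k': 7, 'w': 5, 'q': 5}
lookup['k'] = 1 → {'i': 3, 'k': 1, 'w': 5, 'q': 5}
lookup['k'] = 1+2 = 3 → {'i': 3, 'k': 3, 'w': 5, 'q': 5}
lookup['q'] = 5+4 = 9 → {'i': 3, 'k': 3, 'w': 5, 'q': 9}
lookup['d'] = 7 → {'i': 3, 'k': 3, 'w': 5, 'q': 9, 'd': 7}
lookup['k'] = 3+3 = 6 → {'i': 3, 'k': 6, 'w': 5, 'q': 9, 'd': 7}

{'i': 3, 'k': 6, 'w': 5, 'q': 9, 'd': 7}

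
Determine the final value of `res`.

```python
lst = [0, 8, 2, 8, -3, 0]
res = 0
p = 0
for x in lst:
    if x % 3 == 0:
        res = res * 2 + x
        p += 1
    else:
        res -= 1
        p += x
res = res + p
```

3

x=0: %3==0, res = 0*2+0 = 0; p=1
x=8: not %3==0, res = 0-1 = -1; p=9
x=2: not %3==0, res = (-1)-1 = -2; p=11
x=8: not %3==0, res = (-2)-1 = -3; p=19
x=-3: %3==0, res = (-3)*2+(-3) = -9; p=20
x=0: %3==0, res = (-9)*2+0 = -18; p=21
res+p = (-18)+21 = 3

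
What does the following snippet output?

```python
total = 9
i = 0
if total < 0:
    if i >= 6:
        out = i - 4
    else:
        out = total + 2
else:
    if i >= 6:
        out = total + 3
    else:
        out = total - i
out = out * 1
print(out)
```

total=9, i=0
total < 0 is False; i >= 6 is False
→ out = total - i = 9
out = 9*1 = 9

9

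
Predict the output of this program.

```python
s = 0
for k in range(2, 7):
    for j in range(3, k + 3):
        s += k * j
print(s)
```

k=2,j=3: s = 0+6 = 6
k=2,j=4: s = 6+8 = 14
k=3,j=3: s = 14+9 = 23
k=3,j=4: s = 23+12 = 35
k=3,j=5: s = 35+15 = 50
k=4,j=3: s = 50+12 = 62
k=4,j=4: s = 62+16 = 78
k=4,j=5: s = 78+20 = 98
k=4,j=6: s = 98+24 = 122
k=5,j=3: s = 122+15 = 137
k=5,j=4: s = 137+20 = 157
k=5,j=5: s = 157+25 = 182
k=5,j=6: s = 182+30 = 212
k=5,j=7: s = 212+35 = 247
k=6,j=3: s = 247+18 = 265
k=6,j=4: s = 265+24 = 289
k=6,j=5: s = 289+30 = 319
k=6,j=6: s = 319+36 = 355
k=6,j=7: s = 355+42 = 397
k=6,j=8: s = 397+48 = 445

445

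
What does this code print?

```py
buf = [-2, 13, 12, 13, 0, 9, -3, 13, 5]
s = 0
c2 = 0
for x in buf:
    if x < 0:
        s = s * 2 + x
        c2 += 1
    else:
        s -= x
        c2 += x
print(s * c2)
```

x=-2: <0, s = 0*2+(-2) = -2; c2=1
x=13: not <0, s = (-2)-13 = -15; c2=14
x=12: not <0, s = (-15)-12 = -27; c2=26
x=13: not <0, s = (-27)-13 = -40; c2=39
x=0: not <0, s = (-40)-0 = -40; c2=39
x=9: not <0, s = (-40)-9 = -49; c2=48
x=-3: <0, s = (-49)*2+(-3) = -101; c2=49
x=13: not <0, s = (-101)-13 = -114; c2=62
x=5: not <0, s = (-114)-5 = -119; c2=67
s*c2 = (-119)*67 = -7973

-7973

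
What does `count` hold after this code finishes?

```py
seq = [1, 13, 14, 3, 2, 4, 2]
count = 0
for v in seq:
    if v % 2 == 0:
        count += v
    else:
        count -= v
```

5

v=1: not even, count = 0-1 = -1
v=13: not even, count = (-1)-13 = -14
v=14: even, count = (-14)+14 = 0
v=3: not even, count = 0-3 = -3
v=2: even, count = (-3)+2 = -1
v=4: even, count = (-1)+4 = 3
v=2: even, count = 3+2 = 5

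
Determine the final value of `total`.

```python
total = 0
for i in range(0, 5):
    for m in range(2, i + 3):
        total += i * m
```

i=0,m=2: total = 0+0 = 0
i=1,m=2: total = 0+2 = 2
i=1,m=3: total = 2+3 = 5
i=2,m=2: total = 5+4 = 9
i=2,m=3: total = 9+6 = 15
i=2,m=4: total = 15+8 = 23
i=3,m=2: total = 23+6 = 29
i=3,m=3: total = 29+9 = 38
i=3,m=4: total = 38+12 = 50
i=3,m=5: total = 50+15 = 65
i=4,m=2: total = 65+8 = 73
i=4,m=3: total = 73+12 = 85
i=4,m=4: total = 85+16 = 101
i=4,m=5: total = 101+20 = 121
i=4,m=6: total = 121+24 = 145

145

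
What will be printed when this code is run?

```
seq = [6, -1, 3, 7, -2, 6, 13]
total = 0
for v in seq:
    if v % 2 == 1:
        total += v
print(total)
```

22

v=6: not odd
v=-1: odd, total = 0+(-1) = -1
v=3: odd, total = (-1)+3 = 2
v=7: odd, total = 2+7 = 9
v=-2: not odd
v=6: not odd
v=13: odd, total = 9+13 = 22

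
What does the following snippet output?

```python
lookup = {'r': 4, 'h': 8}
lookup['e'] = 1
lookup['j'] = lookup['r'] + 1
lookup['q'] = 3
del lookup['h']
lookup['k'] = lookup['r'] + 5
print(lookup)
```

{'r': 4, 'e': 1, 'j': 5, 'q': 3, 'k': 9}

lookup['e'] = 1 → {'r': 4, 'h': 8, 'e': 1}
lookup['j'] = lookup['r']+1 = 5 → {'r': 4, 'h': 8, 'e': 1, 'j': 5}
lookup['q'] = 3 → {'r': 4, 'h': 8, 'e': 1, 'j': 5, 'q': 3}
del 'h' → {'r': 4, 'e': 1, 'j': 5, 'q': 3}
lookup['k'] = lookup['r']+5 = 9 → {'r': 4, 'e': 1, 'j': 5, 'q': 3, 'k': 9}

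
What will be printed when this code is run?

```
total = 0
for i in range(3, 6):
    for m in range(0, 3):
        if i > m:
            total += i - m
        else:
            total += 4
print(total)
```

27

i=3,m=0: 3>0, total = 0+3 = 3
i=3,m=1: 3>1, total = 3+2 = 5
i=3,m=2: 3>2, total = 5+1 = 6
i=4,m=0: 4>0, total = 6+4 = 10
i=4,m=1: 4>1, total = 10+3 = 13
i=4,m=2: 4>2, total = 13+2 = 15
i=5,m=0: 5>0, total = 15+5 = 20
i=5,m=1: 5>1, total = 20+4 = 24
i=5,m=2: 5>2, total = 24+3 = 27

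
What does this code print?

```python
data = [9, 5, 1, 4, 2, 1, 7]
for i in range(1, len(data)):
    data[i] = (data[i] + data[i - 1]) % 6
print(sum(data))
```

i=1: data[1] = (5+9)%6 = 2 → [9, 2, 1, 4, 2, 1, 7]
i=2: data[2] = (1+2)%6 = 3 → [9, 2, 3, 4, 2, 1, 7]
i=3: data[3] = (4+3)%6 = 1 → [9, 2, 3, 1, 2, 1, 7]
i=4: data[4] = (2+1)%6 = 3 → [9, 2, 3, 1, 3, 1, 7]
i=5: data[5] = (1+3)%6 = 4 → [9, 2, 3, 1, 3, 4, 7]
i=6: data[6] = (7+4)%6 = 5 → [9, 2, 3, 1, 3, 4, 5]
sum = 27

27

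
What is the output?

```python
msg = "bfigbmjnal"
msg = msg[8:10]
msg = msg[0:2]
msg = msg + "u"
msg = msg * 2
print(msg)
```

slice [8:10] → 'al'
slice [0:2] → 'al'
+ 'u' → 'alu'
repeat ×2 → 'alualu'

alualu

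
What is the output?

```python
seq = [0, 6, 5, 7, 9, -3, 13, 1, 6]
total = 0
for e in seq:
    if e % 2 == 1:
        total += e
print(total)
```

e=0: not odd
e=6: not odd
e=5: odd, total = 0+5 = 5
e=7: odd, total = 5+7 = 12
e=9: odd, total = 12+9 = 21
e=-3: odd, total = 21+(-3) = 18
e=13: odd, total = 18+13 = 31
e=1: odd, total = 31+1 = 32
e=6: not odd

32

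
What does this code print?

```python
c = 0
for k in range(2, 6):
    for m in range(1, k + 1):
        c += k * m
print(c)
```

k=2,m=1: c = 0+2 = 2
k=2,m=2: c = 2+4 = 6
k=3,m=1: c = 6+3 = 9
k=3,m=2: c = 9+6 = 15
k=3,m=3: c = 15+9 = 24
k=4,m=1: c = 24+4 = 28
k=4,m=2: c = 28+8 = 36
k=4,m=3: c = 36+12 = 48
k=4,m=4: c = 48+16 = 64
k=5,m=1: c = 64+5 = 69
k=5,m=2: c = 69+10 = 79
k=5,m=3: c = 79+15 = 94
k=5,m=4: c = 94+20 = 114
k=5,m=5: c = 114+25 = 139

139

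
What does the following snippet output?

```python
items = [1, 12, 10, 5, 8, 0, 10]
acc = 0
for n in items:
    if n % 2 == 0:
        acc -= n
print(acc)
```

-40

n=1: not even
n=12: even, acc = 0-12 = -12
n=10: even, acc = (-12)-10 = -22
n=5: not even
n=8: even, acc = (-22)-8 = -30
n=0: even, acc = (-30)-0 = -30
n=10: even, acc = (-30)-10 = -40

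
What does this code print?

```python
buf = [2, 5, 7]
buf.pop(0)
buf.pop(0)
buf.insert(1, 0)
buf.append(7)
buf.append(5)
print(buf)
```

pop(0) removes 2 → [5, 7]
pop(0) removes 5 → [7]
insert 0 at 1 → [7, 0]
append 7 → [7, 0, 7]
append 5 → [7, 0, 7, 5]

[7, 0, 7, 5]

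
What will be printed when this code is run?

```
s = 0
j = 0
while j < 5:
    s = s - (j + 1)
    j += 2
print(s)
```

j=0: s = 0-1 = -1
j=2: s = (-1)-3 = -4
j=4: s = (-4)-5 = -9

-9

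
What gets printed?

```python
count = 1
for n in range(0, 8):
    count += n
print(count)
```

n=0: count = 1+0 = 1
n=1: count = 1+1 = 2
n=2: count = 2+2 = 4
n=3: count = 4+3 = 7
n=4: count = 7+4 = 11
n=5: count = 11+5 = 16
n=6: count = 16+6 = 22
n=7: count = 22+7 = 29

29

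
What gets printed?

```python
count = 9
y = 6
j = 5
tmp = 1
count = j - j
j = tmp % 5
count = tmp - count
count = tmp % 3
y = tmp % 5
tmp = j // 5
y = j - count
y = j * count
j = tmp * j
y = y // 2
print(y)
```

count = 5-5 = 0
j = 1%5 = 1
count = 1-0 = 1
count = 1%3 = 1
y = 1%5 = 1
tmp = 1//5 = 0
y = 1-1 = 0
y = 1*1 = 1
j = 0*1 = 0
y = 1//2 = 0

0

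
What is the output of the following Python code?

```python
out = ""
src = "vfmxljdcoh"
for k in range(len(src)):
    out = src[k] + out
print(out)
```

k=0: prepend 'v' → 'v'
k=1: prepend 'f' → 'fv'
k=2: prepend 'm' → 'mfv'
k=3: prepend 'x' → 'xmfv'
k=4: prepend 'l' → 'lxmfv'
k=5: prepend 'j' → 'jlxmfv'
k=6: prepend 'd' → 'djlxmfv'
k=7: prepend 'c' → 'cdjlxmfv'
k=8: prepend 'o' → 'ocdjlxmfv'
k=9: prepend 'h' → 'hocdjlxmfv'

hocdjlxmfv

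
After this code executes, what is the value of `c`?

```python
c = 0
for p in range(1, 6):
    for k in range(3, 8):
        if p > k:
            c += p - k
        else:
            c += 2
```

48

p=1,k=3: not 1>3, c = 0+2 = 2
p=1,k=4: not 1>4, c = 2+2 = 4
p=1,k=5: not 1>5, c = 4+2 = 6
p=1,k=6: not 1>6, c = 6+2 = 8
p=1,k=7: not 1>7, c = 8+2 = 10
p=2,k=3: not 2>3, c = 10+2 = 12
p=2,k=4: not 2>4, c = 12+2 = 14
p=2,k=5: not 2>5, c = 14+2 = 16
p=2,k=6: not 2>6, c = 16+2 = 18
p=2,k=7: not 2>7, c = 18+2 = 20
p=3,k=3: not 3>3, c = 20+2 = 22
p=3,k=4: not 3>4, c = 22+2 = 24
p=3,k=5: not 3>5, c = 24+2 = 26
p=3,k=6: not 3>6, c = 26+2 = 28
p=3,k=7: not 3>7, c = 28+2 = 30
p=4,k=3: 4>3, c = 30+1 = 31
p=4,k=4: not 4>4, c = 31+2 = 33
p=4,k=5: not 4>5, c = 33+2 = 35
p=4,k=6: not 4>6, c = 35+2 = 37
p=4,k=7: not 4>7, c = 37+2 = 39
p=5,k=3: 5>3, c = 39+2 = 41
p=5,k=4: 5>4, c = 41+1 = 42
p=5,k=5: not 5>5, c = 42+2 = 44
p=5,k=6: not 5>6, c = 44+2 = 46
p=5,k=7: not 5>7, c = 46+2 = 48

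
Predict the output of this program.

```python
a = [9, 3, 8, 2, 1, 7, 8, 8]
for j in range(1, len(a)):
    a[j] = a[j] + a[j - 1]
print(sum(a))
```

200

j=1: a[1] = 3+9 = 12 → [9, 12, 8, 2, 1, 7, 8, 8]
j=2: a[2] = 8+12 = 20 → [9, 12, 20, 2, 1, 7, 8, 8]
j=3: a[3] = 2+20 = 22 → [9, 12, 20, 22, 1, 7, 8, 8]
j=4: a[4] = 1+22 = 23 → [9, 12, 20, 22, 23, 7, 8, 8]
j=5: a[5] = 7+23 = 30 → [9, 12, 20, 22, 23, 30, 8, 8]
j=6: a[6] = 8+30 = 38 → [9, 12, 20, 22, 23, 30, 38, 8]
j=7: a[7] = 8+38 = 46 → [9, 12, 20, 22, 23, 30, 38, 46]
sum = 200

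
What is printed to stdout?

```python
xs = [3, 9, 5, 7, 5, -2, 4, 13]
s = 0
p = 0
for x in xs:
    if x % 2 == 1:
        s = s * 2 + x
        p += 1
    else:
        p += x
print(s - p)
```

323

x=3: odd, s = 0*2+3 = 3; p=1
x=9: odd, s = 3*2+9 = 15; p=2
x=5: odd, s = 15*2+5 = 35; p=3
x=7: odd, s = 35*2+7 = 77; p=4
x=5: odd, s = 77*2+5 = 159; p=5
x=-2: not odd; p=3
x=4: not odd; p=7
x=13: odd, s = 159*2+13 = 331; p=8
s-p = 331-8 = 323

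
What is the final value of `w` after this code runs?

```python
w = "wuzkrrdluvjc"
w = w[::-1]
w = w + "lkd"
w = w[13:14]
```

reverse → 'cjvuldrrkzuw'
+ 'lkd' → 'cjvuldrrkzuwlkd'
slice [13:14] → 'k'

'k'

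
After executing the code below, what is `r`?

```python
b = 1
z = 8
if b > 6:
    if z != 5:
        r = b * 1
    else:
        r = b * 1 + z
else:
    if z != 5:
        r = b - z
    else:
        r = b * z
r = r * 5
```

-35

b=1, z=8
b > 6 is False; z != 5 is True
→ r = b - z = -7
r = (-7)*5 = -35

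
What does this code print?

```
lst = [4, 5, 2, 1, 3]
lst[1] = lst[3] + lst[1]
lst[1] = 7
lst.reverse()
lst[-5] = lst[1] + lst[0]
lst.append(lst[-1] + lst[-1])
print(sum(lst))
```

lst[1] = lst[3]+lst[1] = 1+5 = 6 → [4, 6, 2, 1, 3]
lst[1] = 7 → [4, 7, 2, 1, 3]
reverse → [3, 1, 2, 7, 4]
lst[-5] = lst[1]+lst[0] = 1+3 = 4 → [4, 1, 2, 7, 4]
append lst[-1]+lst[-1] = 4+4 = 8 → [4, 1, 2, 7, 4, 8]
sum = 26

26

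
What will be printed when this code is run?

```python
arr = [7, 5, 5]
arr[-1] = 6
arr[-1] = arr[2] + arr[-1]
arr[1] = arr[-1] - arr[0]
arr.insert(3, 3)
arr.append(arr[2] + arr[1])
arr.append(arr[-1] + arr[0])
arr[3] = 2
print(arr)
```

arr[-1] = 6 → [7, 5, 6]
arr[-1] = arr[2]+arr[-1] = 6+6 = 12 → [7, 5, 12]
arr[1] = arr[-1]-arr[0] = 12-7 = 5 → [7, 5, 12]
insert 3 at 3 → [7, 5, 12, 3]
append arr[2]+arr[1] = 12+5 = 17 → [7, 5, 12, 3, 17]
append arr[-1]+arr[0] = 17+7 = 24 → [7, 5, 12, 3, 17, 24]
arr[3] = 2 → [7, 5, 12, 2, 17, 24]

[7, 5, 12, 2, 17, 24]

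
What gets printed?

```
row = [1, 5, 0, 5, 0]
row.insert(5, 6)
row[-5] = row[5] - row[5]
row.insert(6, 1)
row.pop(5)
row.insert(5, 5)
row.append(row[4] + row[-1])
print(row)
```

insert 6 at 5 → [1, 5, 0, 5, 0, 6]
row[-5] = row[5]-row[5] = 6-6 = 0 → [1, 0, 0, 5, 0, 6]
insert 1 at 6 → [1, 0, 0, 5, 0, 6, 1]
pop(5) removes 6 → [1, 0, 0, 5, 0, 1]
insert 5 at 5 → [1, 0, 0, 5, 0, 5, 1]
append row[4]+row[-1] = 0+1 = 1 → [1, 0, 0, 5, 0, 5, 1, 1]

[1, 0, 0, 5, 0, 5, 1, 1]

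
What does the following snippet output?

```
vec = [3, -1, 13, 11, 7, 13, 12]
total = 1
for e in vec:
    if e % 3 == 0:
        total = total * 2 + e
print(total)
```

22

e=3: %3==0, total = 1*2+3 = 5
e=-1: not %3==0
e=13: not %3==0
e=11: not %3==0
e=7: not %3==0
e=13: not %3==0
e=12: %3==0, total = 5*2+12 = 22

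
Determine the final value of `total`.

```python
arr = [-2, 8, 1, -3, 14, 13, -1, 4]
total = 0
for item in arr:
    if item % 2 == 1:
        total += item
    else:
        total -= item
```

-14

item=-2: not odd, total = 0-(-2) = 2
item=8: not odd, total = 2-8 = -6
item=1: odd, total = (-6)+1 = -5
item=-3: odd, total = (-5)+(-3) = -8
item=14: not odd, total = (-8)-14 = -22
item=13: odd, total = (-22)+13 = -9
item=-1: odd, total = (-9)+(-1) = -10
item=4: not odd, total = (-10)-4 = -14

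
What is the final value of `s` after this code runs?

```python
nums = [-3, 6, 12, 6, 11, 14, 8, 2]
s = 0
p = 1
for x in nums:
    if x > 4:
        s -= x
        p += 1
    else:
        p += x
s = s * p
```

-342

x=-3: not >4; p=-2
x=6: >4, s = 0-6 = -6; p=-1
x=12: >4, s = (-6)-12 = -18; p=0
x=6: >4, s = (-18)-6 = -24; p=1
x=11: >4, s = (-24)-11 = -35; p=2
x=14: >4, s = (-35)-14 = -49; p=3
x=8: >4, s = (-49)-8 = -57; p=4
x=2: not >4; p=6
s*p = (-57)*6 = -342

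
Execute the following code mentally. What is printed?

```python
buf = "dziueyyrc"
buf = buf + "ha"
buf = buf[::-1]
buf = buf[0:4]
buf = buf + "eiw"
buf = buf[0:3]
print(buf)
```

+ 'ha' → 'dziueyyrcha'
reverse → 'ahcryyeuizd'
slice [0:4] → 'ahcr'
+ 'eiw' → 'ahcreiw'
slice [0:3] → 'ahc'

ahc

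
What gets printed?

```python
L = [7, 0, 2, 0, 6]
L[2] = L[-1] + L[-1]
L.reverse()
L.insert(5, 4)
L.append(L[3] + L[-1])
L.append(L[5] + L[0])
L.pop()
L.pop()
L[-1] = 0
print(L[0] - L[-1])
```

L[2] = L[-1]+L[-1] = 6+6 = 12 → [7, 0, 12, 0, 6]
reverse → [6, 0, 12, 0, 7]
insert 4 at 5 → [6, 0, 12, 0, 7, 4]
append L[3]+L[-1] = 0+4 = 4 → [6, 0, 12, 0, 7, 4, 4]
append L[5]+L[0] = 4+6 = 10 → [6, 0, 12, 0, 7, 4, 4, 10]
pop() removes 10 → [6, 0, 12, 0, 7, 4, 4]
pop() removes 4 → [6, 0, 12, 0, 7, 4]
L[-1] = 0 → [6, 0, 12, 0, 7, 0]
L[0]-L[-1] = 6-0 = 6

6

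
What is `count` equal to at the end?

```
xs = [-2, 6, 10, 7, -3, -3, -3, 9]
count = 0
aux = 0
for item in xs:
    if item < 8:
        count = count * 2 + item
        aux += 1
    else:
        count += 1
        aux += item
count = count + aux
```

item=-2: <8, count = 0*2+(-2) = -2; aux=1
item=6: <8, count = (-2)*2+6 = 2; aux=2
item=10: not <8, count = 2+1 = 3; aux=12
item=7: <8, count = 3*2+7 = 13; aux=13
item=-3: <8, count = 13*2+(-3) = 23; aux=14
item=-3: <8, count = 23*2+(-3) = 43; aux=15
item=-3: <8, count = 43*2+(-3) = 83; aux=16
item=9: not <8, count = 83+1 = 84; aux=25
count+aux = 84+25 = 109

109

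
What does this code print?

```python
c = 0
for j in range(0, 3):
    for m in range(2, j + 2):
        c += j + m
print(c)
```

j=1,m=2: c = 0+3 = 3
j=2,m=2: c = 3+4 = 7
j=2,m=3: c = 7+5 = 12

12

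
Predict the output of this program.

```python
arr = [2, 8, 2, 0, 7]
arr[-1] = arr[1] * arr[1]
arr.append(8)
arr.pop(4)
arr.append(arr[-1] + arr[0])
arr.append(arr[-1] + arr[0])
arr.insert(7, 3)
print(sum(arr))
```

arr[-1] = arr[1]*arr[1] = 8*8 = 64 → [2, 8, 2, 0, 64]
append 8 → [2, 8, 2, 0, 64, 8]
pop(4) removes 64 → [2, 8, 2, 0, 8]
append arr[-1]+arr[0] = 8+2 = 10 → [2, 8, 2, 0, 8, 10]
append arr[-1]+arr[0] = 10+2 = 12 → [2, 8, 2, 0, 8, 10, 12]
insert 3 at 7 → [2, 8, 2, 0, 8, 10, 12, 3]
sum = 45

45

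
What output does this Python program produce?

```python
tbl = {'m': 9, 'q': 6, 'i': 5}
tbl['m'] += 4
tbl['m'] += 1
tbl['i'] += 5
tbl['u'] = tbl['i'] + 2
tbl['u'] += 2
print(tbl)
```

tbl['m'] = 9+4 = 13 → {'m': 13, 'q': 6, 'i': 5}
tbl['m'] = 13+1 = 14 → {'m': 14, 'q': 6, 'i': 5}
tbl['i'] = 5+5 = 10 → {'m': 14, 'q': 6, 'i': 10}
tbl['u'] = tbl['i']+2 = 12 → {'m': 14, 'q': 6, 'i': 10, 'u': 12}
tbl['u'] = 12+2 = 14 → {'m': 14, 'q': 6, 'i': 10, 'u': 14}

{'m': 14, 'q': 6, 'i': 10, 'u': 14}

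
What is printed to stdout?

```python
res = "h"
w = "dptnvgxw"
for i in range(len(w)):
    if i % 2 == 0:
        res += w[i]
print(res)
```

hdtvx

i=0: add 'd' → 'hd'
i=1: skip
i=2: add 't' → 'hdt'
i=3: skip
i=4: add 'v' → 'hdtv'
i=5: skip
i=6: add 'x' → 'hdtvx'
i=7: skip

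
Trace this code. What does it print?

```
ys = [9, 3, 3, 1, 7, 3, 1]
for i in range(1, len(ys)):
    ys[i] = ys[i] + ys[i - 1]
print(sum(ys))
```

128

i=1: ys[1] = 3+9 = 12 → [9, 12, 3, 1, 7, 3, 1]
i=2: ys[2] = 3+12 = 15 → [9, 12, 15, 1, 7, 3, 1]
i=3: ys[3] = 1+15 = 16 → [9, 12, 15, 16, 7, 3, 1]
i=4: ys[4] = 7+16 = 23 → [9, 12, 15, 16, 23, 3, 1]
i=5: ys[5] = 3+23 = 26 → [9, 12, 15, 16, 23, 26, 1]
i=6: ys[6] = 1+26 = 27 → [9, 12, 15, 16, 23, 26, 27]
sum = 128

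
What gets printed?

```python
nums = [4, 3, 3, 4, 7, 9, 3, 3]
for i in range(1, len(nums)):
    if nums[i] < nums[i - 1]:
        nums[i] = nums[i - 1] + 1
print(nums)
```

[4, 5, 6, 7, 7, 9, 10, 11]

i=1: 3<4, nums[1] = 4+1 = 5 → [4, 5, 3, 4, 7, 9, 3, 3]
i=2: 3<5, nums[2] = 5+1 = 6 → [4, 5, 6, 4, 7, 9, 3, 3]
i=3: 4<6, nums[3] = 6+1 = 7 → [4, 5, 6, 7, 7, 9, 3, 3]
i=4: 7>=7, unchanged → [4, 5, 6, 7, 7, 9, 3, 3]
i=5: 9>=7, unchanged → [4, 5, 6, 7, 7, 9, 3, 3]
i=6: 3<9, nums[6] = 9+1 = 10 → [4, 5, 6, 7, 7, 9, 10, 3]
i=7: 3<10, nums[7] = 10+1 = 11 → [4, 5, 6, 7, 7, 9, 10, 11]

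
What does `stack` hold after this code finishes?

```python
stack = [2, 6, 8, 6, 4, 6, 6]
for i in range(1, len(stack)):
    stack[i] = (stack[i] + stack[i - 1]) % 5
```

[2, 3, 1, 2, 1, 2, 3]

i=1: stack[1] = (6+2)%5 = 3 → [2, 3, 8, 6, 4, 6, 6]
i=2: stack[2] = (8+3)%5 = 1 → [2, 3, 1, 6, 4, 6, 6]
i=3: stack[3] = (6+1)%5 = 2 → [2, 3, 1, 2, 4, 6, 6]
i=4: stack[4] = (4+2)%5 = 1 → [2, 3, 1, 2, 1, 6, 6]
i=5: stack[5] = (6+1)%5 = 2 → [2, 3, 1, 2, 1, 2, 6]
i=6: stack[6] = (6+2)%5 = 3 → [2, 3, 1, 2, 1, 2, 3]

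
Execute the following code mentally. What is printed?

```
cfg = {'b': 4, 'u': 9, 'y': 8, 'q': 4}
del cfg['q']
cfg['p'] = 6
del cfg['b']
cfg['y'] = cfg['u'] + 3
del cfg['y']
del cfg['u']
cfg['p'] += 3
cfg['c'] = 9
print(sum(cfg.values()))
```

18

del 'q' → {'b': 4, 'u': 9, 'y': 8}
cfg['p'] = 6 → {'b': 4, 'u': 9, 'y': 8, 'p': 6}
del 'b' → {'u': 9, 'y': 8, 'p': 6}
cfg['y'] = cfg['u']+3 = 12 → {'u': 9, 'y': 12, 'p': 6}
del 'y' → {'u': 9, 'p': 6}
del 'u' → {'p': 6}
cfg['p'] = 6+3 = 9 → {'p': 9}
cfg['c'] = 9 → {'p': 9, 'c': 9}
sum of values = 18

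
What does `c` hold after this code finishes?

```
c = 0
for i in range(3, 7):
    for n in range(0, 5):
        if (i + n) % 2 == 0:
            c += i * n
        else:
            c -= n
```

72

i=3,n=0: odd sum, c = 0-0 = 0
i=3,n=1: even sum, c = 0+3 = 3
i=3,n=2: odd sum, c = 3-2 = 1
i=3,n=3: even sum, c = 1+9 = 10
i=3,n=4: odd sum, c = 10-4 = 6
i=4,n=0: even sum, c = 6+0 = 6
i=4,n=1: odd sum, c = 6-1 = 5
i=4,n=2: even sum, c = 5+8 = 13
i=4,n=3: odd sum, c = 13-3 = 10
i=4,n=4: even sum, c = 10+16 = 26
i=5,n=0: odd sum, c = 26-0 = 26
i=5,n=1: even sum, c = 26+5 = 31
i=5,n=2: odd sum, c = 31-2 = 29
i=5,n=3: even sum, c = 29+15 = 44
i=5,n=4: odd sum, c = 44-4 = 40
i=6,n=0: even sum, c = 40+0 = 40
i=6,n=1: odd sum, c = 40-1 = 39
i=6,n=2: even sum, c = 39+12 = 51
i=6,n=3: odd sum, c = 51-3 = 48
i=6,n=4: even sum, c = 48+24 = 72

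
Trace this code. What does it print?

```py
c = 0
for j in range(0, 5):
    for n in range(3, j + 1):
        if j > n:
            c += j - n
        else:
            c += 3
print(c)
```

7

j=3,n=3: not 3>3, c = 0+3 = 3
j=4,n=3: 4>3, c = 3+1 = 4
j=4,n=4: not 4>4, c = 4+3 = 7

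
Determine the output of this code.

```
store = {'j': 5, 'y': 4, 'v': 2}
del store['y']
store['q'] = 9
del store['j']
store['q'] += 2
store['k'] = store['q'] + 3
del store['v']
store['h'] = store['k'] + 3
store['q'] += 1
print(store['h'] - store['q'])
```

5

del 'y' → {'j': 5, 'v': 2}
store['q'] = 9 → {'j': 5, 'v': 2, 'q': 9}
del 'j' → {'v': 2, 'q': 9}
store['q'] = 9+2 = 11 → {'v': 2, 'q': 11}
store['k'] = store['q']+3 = 14 → {'v': 2, 'q': 11, 'k': 14}
del 'v' → {'q': 11, 'k': 14}
store['h'] = store['k']+3 = 17 → {'q': 11, 'k': 14, 'h': 17}
store['q'] = 11+1 = 12 → {'q': 12, 'k': 14, 'h': 17}
store['h']-store['q'] = 17-12 = 5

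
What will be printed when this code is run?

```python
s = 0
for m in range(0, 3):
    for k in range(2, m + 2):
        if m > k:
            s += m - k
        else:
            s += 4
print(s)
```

12

m=1,k=2: not 1>2, s = 0+4 = 4
m=2,k=2: not 2>2, s = 4+4 = 8
m=2,k=3: not 2>3, s = 8+4 = 12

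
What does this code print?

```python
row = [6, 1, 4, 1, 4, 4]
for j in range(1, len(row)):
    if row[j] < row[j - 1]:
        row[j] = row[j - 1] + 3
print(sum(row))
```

j=1: 1<6, row[1] = 6+3 = 9 → [6, 9, 4, 1, 4, 4]
j=2: 4<9, row[2] = 9+3 = 12 → [6, 9, 12, 1, 4, 4]
j=3: 1<12, row[3] = 12+3 = 15 → [6, 9, 12, 15, 4, 4]
j=4: 4<15, row[4] = 15+3 = 18 → [6, 9, 12, 15, 18, 4]
j=5: 4<18, row[5] = 18+3 = 21 → [6, 9, 12, 15, 18, 21]
sum = 81

81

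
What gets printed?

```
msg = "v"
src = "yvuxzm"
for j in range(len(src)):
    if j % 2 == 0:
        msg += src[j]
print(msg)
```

vyuz

j=0: add 'y' → 'vy'
j=1: skip
j=2: add 'u' → 'vyu'
j=3: skip
j=4: add 'z' → 'vyuz'
j=5: skip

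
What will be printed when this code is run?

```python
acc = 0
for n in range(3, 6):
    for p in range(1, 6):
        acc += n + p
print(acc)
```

105

n=3,p=1: acc = 0+4 = 4
n=3,p=2: acc = 4+5 = 9
n=3,p=3: acc = 9+6 = 15
n=3,p=4: acc = 15+7 = 22
n=3,p=5: acc = 22+8 = 30
n=4,p=1: acc = 30+5 = 35
n=4,p=2: acc = 35+6 = 41
n=4,p=3: acc = 41+7 = 48
n=4,p=4: acc = 48+8 = 56
n=4,p=5: acc = 56+9 = 65
n=5,p=1: acc = 65+6 = 71
n=5,p=2: acc = 71+7 = 78
n=5,p=3: acc = 78+8 = 86
n=5,p=4: acc = 86+9 = 95
n=5,p=5: acc = 95+10 = 105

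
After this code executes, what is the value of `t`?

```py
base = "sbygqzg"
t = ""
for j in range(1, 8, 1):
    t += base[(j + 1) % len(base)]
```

'ygqzgsb'

j=1: add base[2]='y' → 'y'
j=2: add base[3]='g' → 'yg'
j=3: add base[4]='q' → 'ygq'
j=4: add base[5]='z' → 'ygqz'
j=5: add base[6]='g' → 'ygqzg'
j=6: add base[0]='s' → 'ygqzgs'
j=7: add base[1]='b' → 'ygqzgsb'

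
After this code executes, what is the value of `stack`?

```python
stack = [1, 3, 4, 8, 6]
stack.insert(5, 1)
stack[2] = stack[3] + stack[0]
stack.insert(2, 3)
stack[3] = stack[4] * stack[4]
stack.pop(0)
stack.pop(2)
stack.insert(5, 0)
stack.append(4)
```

insert 1 at 5 → [1, 3, 4, 8, 6, 1]
stack[2] = stack[3]+stack[0] = 8+1 = 9 → [1, 3, 9, 8, 6, 1]
insert 3 at 2 → [1, 3, 3, 9, 8, 6, 1]
stack[3] = stack[4]*stack[4] = 8*8 = 64 → [1, 3, 3, 64, 8, 6, 1]
pop(0) removes 1 → [3, 3, 64, 8, 6, 1]
pop(2) removes 64 → [3, 3, 8, 6, 1]
insert 0 at 5 → [3, 3, 8, 6, 1, 0]
append 4 → [3, 3, 8, 6, 1, 0, 4]

[3, 3, 8, 6, 1, 0, 4]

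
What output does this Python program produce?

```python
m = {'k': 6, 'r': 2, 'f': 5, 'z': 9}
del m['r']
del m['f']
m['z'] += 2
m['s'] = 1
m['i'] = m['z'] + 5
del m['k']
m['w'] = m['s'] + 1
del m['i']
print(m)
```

del 'r' → {'k': 6, 'f': 5, 'z': 9}
del 'f' → {'k': 6, 'z': 9}
m['z'] = 9+2 = 11 → {'k': 6, 'z': 11}
m['s'] = 1 → {'k': 6, 'z': 11, 's': 1}
m['i'] = m['z']+5 = 16 → {'k': 6, 'z': 11, 's': 1, 'i': 16}
del 'k' → {'z': 11, 's': 1, 'i': 16}
m['w'] = m['s']+1 = 2 → {'z': 11, 's': 1, 'i': 16, 'w': 2}
del 'i' → {'z': 11, 's': 1, 'w': 2}

{'z': 11, 's': 1, 'w': 2}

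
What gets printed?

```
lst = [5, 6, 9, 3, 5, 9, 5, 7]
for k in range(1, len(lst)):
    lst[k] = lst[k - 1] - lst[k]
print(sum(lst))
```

-135

k=1: lst[1] = 5-6 = -1 → [5, -1, 9, 3, 5, 9, 5, 7]
k=2: lst[2] = (-1)-9 = -10 → [5, -1, -10, 3, 5, 9, 5, 7]
k=3: lst[3] = (-10)-3 = -13 → [5, -1, -10, -13, 5, 9, 5, 7]
k=4: lst[4] = (-13)-5 = -18 → [5, -1, -10, -13, -18, 9, 5, 7]
k=5: lst[5] = (-18)-9 = -27 → [5, -1, -10, -13, -18, -27, 5, 7]
k=6: lst[6] = (-27)-5 = -32 → [5, -1, -10, -13, -18, -27, -32, 7]
k=7: lst[7] = (-32)-7 = -39 → [5, -1, -10, -13, -18, -27, -32, -39]
sum = -135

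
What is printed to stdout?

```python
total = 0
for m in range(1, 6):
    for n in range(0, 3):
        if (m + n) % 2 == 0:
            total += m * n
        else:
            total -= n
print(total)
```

m=1,n=0: odd sum, total = 0-0 = 0
m=1,n=1: even sum, total = 0+1 = 1
m=1,n=2: odd sum, total = 1-2 = -1
m=2,n=0: even sum, total = (-1)+0 = -1
m=2,n=1: odd sum, total = (-1)-1 = -2
m=2,n=2: even sum, total = (-2)+4 = 2
m=3,n=0: odd sum, total = 2-0 = 2
m=3,n=1: even sum, total = 2+3 = 5
m=3,n=2: odd sum, total = 5-2 = 3
m=4,n=0: even sum, total = 3+0 = 3
m=4,n=1: odd sum, total = 3-1 = 2
m=4,n=2: even sum, total = 2+8 = 10
m=5,n=0: odd sum, total = 10-0 = 10
m=5,n=1: even sum, total = 10+5 = 15
m=5,n=2: odd sum, total = 15-2 = 13

13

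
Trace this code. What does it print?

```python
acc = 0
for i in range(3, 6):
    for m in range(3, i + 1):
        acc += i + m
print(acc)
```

48

i=3,m=3: acc = 0+6 = 6
i=4,m=3: acc = 6+7 = 13
i=4,m=4: acc = 13+8 = 21
i=5,m=3: acc = 21+8 = 29
i=5,m=4: acc = 29+9 = 38
i=5,m=5: acc = 38+10 = 48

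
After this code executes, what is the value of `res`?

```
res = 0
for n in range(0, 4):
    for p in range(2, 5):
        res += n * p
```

n=0,p=2: res = 0+0 = 0
n=0,p=3: res = 0+0 = 0
n=0,p=4: res = 0+0 = 0
n=1,p=2: res = 0+2 = 2
n=1,p=3: res = 2+3 = 5
n=1,p=4: res = 5+4 = 9
n=2,p=2: res = 9+4 = 13
n=2,p=3: res = 13+6 = 19
n=2,p=4: res = 19+8 = 27
n=3,p=2: res = 27+6 = 33
n=3,p=3: res = 33+9 = 42
n=3,p=4: res = 42+12 = 54

54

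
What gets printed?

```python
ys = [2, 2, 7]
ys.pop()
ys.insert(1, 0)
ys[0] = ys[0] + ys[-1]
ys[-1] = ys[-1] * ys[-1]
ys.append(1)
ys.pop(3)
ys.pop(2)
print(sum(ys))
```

pop() removes 7 → [2, 2]
insert 0 at 1 → [2, 0, 2]
ys[0] = ys[0]+ys[-1] = 2+2 = 4 → [4, 0, 2]
ys[-1] = ys[-1]*ys[-1] = 2*2 = 4 → [4, 0, 4]
append 1 → [4, 0, 4, 1]
pop(3) removes 1 → [4, 0, 4]
pop(2) removes 4 → [4, 0]
sum = 4

4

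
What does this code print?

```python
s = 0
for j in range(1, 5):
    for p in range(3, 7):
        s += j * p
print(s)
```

180

j=1,p=3: s = 0+3 = 3
j=1,p=4: s = 3+4 = 7
j=1,p=5: s = 7+5 = 12
j=1,p=6: s = 12+6 = 18
j=2,p=3: s = 18+6 = 24
j=2,p=4: s = 24+8 = 32
j=2,p=5: s = 32+10 = 42
j=2,p=6: s = 42+12 = 54
j=3,p=3: s = 54+9 = 63
j=3,p=4: s = 63+12 = 75
j=3,p=5: s = 75+15 = 90
j=3,p=6: s = 90+18 = 108
j=4,p=3: s = 108+12 = 120
j=4,p=4: s = 120+16 = 136
j=4,p=5: s = 136+20 = 156
j=4,p=6: s = 156+24 = 180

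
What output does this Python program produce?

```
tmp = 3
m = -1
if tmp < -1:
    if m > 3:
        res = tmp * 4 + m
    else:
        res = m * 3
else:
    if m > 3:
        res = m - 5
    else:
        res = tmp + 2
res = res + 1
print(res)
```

tmp=3, m=-1
tmp < -1 is False; m > 3 is False
→ res = tmp + 2 = 5
res = 5+1 = 6

6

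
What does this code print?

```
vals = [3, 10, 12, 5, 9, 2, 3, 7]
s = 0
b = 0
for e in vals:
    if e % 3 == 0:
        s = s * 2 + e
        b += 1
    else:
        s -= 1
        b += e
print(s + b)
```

e=3: %3==0, s = 0*2+3 = 3; b=1
e=10: not %3==0, s = 3-1 = 2; b=11
e=12: %3==0, s = 2*2+12 = 16; b=12
e=5: not %3==0, s = 16-1 = 15; b=17
e=9: %3==0, s = 15*2+9 = 39; b=18
e=2: not %3==0, s = 39-1 = 38; b=20
e=3: %3==0, s = 38*2+3 = 79; b=21
e=7: not %3==0, s = 79-1 = 78; b=28
s+b = 78+28 = 106

106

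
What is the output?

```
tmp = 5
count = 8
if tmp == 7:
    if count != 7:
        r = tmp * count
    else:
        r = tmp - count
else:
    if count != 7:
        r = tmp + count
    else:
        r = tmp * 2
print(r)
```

tmp=5, count=8
tmp == 7 is False; count != 7 is True
→ r = tmp + count = 13

13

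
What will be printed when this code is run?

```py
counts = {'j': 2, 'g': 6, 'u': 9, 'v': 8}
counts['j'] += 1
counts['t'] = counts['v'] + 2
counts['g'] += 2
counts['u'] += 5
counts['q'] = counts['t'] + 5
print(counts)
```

counts['j'] = 2+1 = 3 → {'j': 3, 'g': 6, 'u': 9, 'v': 8}
counts['t'] = counts['v']+2 = 10 → {'j': 3, 'g': 6, 'u': 9, 'v': 8, 't': 10}
counts['g'] = 6+2 = 8 → {'j': 3, 'g': 8, 'u': 9, 'v': 8, 't': 10}
counts['u'] = 9+5 = 14 → {'j': 3, 'g': 8, 'u': 14, 'v': 8, 't': 10}
counts['q'] = counts['t']+5 = 15 → {'j': 3, 'g': 8, 'u': 14, 'v': 8, 't': 10, 'q': 15}

{'j': 3, 'g': 8, 'u': 14, 'v': 8, 't': 10, 'q': 15}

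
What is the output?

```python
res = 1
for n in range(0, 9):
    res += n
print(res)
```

37

n=0: res = 1+0 = 1
n=1: res = 1+1 = 2
n=2: res = 2+2 = 4
n=3: res = 4+3 = 7
n=4: res = 7+4 = 11
n=5: res = 11+5 = 16
n=6: res = 16+6 = 22
n=7: res = 22+7 = 29
n=8: res = 29+8 = 37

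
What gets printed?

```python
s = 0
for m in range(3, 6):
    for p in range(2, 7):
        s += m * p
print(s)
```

m=3,p=2: s = 0+6 = 6
m=3,p=3: s = 6+9 = 15
m=3,p=4: s = 15+12 = 27
m=3,p=5: s = 27+15 = 42
m=3,p=6: s = 42+18 = 60
m=4,p=2: s = 60+8 = 68
m=4,p=3: s = 68+12 = 80
m=4,p=4: s = 80+16 = 96
m=4,p=5: s = 96+20 = 116
m=4,p=6: s = 116+24 = 140
m=5,p=2: s = 140+10 = 150
m=5,p=3: s = 150+15 = 165
m=5,p=4: s = 165+20 = 185
m=5,p=5: s = 185+25 = 210
m=5,p=6: s = 210+30 = 240

240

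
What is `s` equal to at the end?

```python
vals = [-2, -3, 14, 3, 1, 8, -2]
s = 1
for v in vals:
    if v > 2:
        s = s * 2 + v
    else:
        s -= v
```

118

v=-2: not >2, s = 1-(-2) = 3
v=-3: not >2, s = 3-(-3) = 6
v=14: >2, s = 6*2+14 = 26
v=3: >2, s = 26*2+3 = 55
v=1: not >2, s = 55-1 = 54
v=8: >2, s = 54*2+8 = 116
v=-2: not >2, s = 116-(-2) = 118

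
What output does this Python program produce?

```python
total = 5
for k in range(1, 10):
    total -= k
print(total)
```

k=1: total = 5-1 = 4
k=2: total = 4-2 = 2
k=3: total = 2-3 = -1
k=4: total = (-1)-4 = -5
k=5: total = (-5)-5 = -10
k=6: total = (-10)-6 = -16
k=7: total = (-16)-7 = -23
k=8: total = (-23)-8 = -31
k=9: total = (-31)-9 = -40

-40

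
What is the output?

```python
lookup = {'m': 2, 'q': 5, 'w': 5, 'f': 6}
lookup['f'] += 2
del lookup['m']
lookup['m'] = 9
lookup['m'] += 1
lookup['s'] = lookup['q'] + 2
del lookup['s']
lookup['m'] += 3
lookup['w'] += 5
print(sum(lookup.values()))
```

36

lookup['f'] = 6+2 = 8 → {'m': 2, 'q': 5, 'w': 5, 'f': 8}
del 'm' → {'q': 5, 'w': 5, 'f': 8}
lookup['m'] = 9 → {'q': 5, 'w': 5, 'f': 8, 'm': 9}
lookup['m'] = 9+1 = 10 → {'q': 5, 'w': 5, 'f': 8, 'm': 10}
lookup['s'] = lookup['q']+2 = 7 → {'q': 5, 'w': 5, 'f': 8, 'm': 10, 's': 7}
del 's' → {'q': 5, 'w': 5, 'f': 8, 'm': 10}
lookup['m'] = 10+3 = 13 → {'q': 5, 'w': 5, 'f': 8, 'm': 13}
lookup['w'] = 5+5 = 10 → {'q': 5, 'w': 10, 'f': 8, 'm': 13}
sum of values = 36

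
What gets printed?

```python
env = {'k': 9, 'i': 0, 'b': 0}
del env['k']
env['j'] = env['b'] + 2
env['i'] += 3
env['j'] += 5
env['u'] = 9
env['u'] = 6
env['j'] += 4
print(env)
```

del 'k' → {'i': 0, 'b': 0}
env['j'] = env['b']+2 = 2 → {'i': 0, 'b': 0, 'j': 2}
env['i'] = 0+3 = 3 → {'i': 3, 'b': 0, 'j': 2}
env['j'] = 2+5 = 7 → {'i': 3, 'b': 0, 'j': 7}
env['u'] = 9 → {'i': 3, 'b': 0, 'j': 7, 'u': 9}
env['u'] = 6 → {'i': 3, 'b': 0, 'j': 7, 'u': 6}
env['j'] = 7+4 = 11 → {'i': 3, 'b': 0, 'j': 11, 'u': 6}

{'i': 3, 'b': 0, 'j': 11, 'u': 6}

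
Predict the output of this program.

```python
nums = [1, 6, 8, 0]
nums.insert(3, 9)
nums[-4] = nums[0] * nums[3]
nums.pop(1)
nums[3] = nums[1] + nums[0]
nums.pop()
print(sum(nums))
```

insert 9 at 3 → [1, 6, 8, 9, 0]
nums[-4] = nums[0]*nums[3] = 1*9 = 9 → [1, 9, 8, 9, 0]
pop(1) removes 9 → [1, 8, 9, 0]
nums[3] = nums[1]+nums[0] = 8+1 = 9 → [1, 8, 9, 9]
pop() removes 9 → [1, 8, 9]
sum = 18

18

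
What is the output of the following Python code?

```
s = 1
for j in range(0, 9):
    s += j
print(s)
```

37

j=0: s = 1+0 = 1
j=1: s = 1+1 = 2
j=2: s = 2+2 = 4
j=3: s = 4+3 = 7
j=4: s = 7+4 = 11
j=5: s = 11+5 = 16
j=6: s = 16+6 = 22
j=7: s = 22+7 = 29
j=8: s = 29+8 = 37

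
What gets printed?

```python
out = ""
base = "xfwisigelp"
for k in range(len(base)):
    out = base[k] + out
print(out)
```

k=0: prepend 'x' → 'x'
k=1: prepend 'f' → 'fx'
k=2: prepend 'w' → 'wfx'
k=3: prepend 'i' → 'iwfx'
k=4: prepend 's' → 'siwfx'
k=5: prepend 'i' → 'isiwfx'
k=6: prepend 'g' → 'gisiwfx'
k=7: prepend 'e' → 'egisiwfx'
k=8: prepend 'l' → 'legisiwfx'
k=9: prepend 'p' → 'plegisiwfx'

plegisiwfx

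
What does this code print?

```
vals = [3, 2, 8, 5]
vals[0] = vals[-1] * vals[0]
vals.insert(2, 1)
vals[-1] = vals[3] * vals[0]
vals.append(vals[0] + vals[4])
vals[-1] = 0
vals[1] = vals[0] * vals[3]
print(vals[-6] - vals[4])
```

-105

vals[0] = vals[-1]*vals[0] = 5*3 = 15 → [15, 2, 8, 5]
insert 1 at 2 → [15, 2, 1, 8, 5]
vals[-1] = vals[3]*vals[0] = 8*15 = 120 → [15, 2, 1, 8, 120]
append vals[0]+vals[4] = 15+120 = 135 → [15, 2, 1, 8, 120, 135]
vals[-1] = 0 → [15, 2, 1, 8, 120, 0]
vals[1] = vals[0]*vals[3] = 15*8 = 120 → [15, 120, 1, 8, 120, 0]
vals[-6]-vals[4] = 15-120 = -105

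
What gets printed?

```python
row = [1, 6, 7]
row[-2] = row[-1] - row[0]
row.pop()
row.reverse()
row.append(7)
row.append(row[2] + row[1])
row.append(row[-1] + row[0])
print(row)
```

[6, 1, 7, 8, 14]

row[-2] = row[-1]-row[0] = 7-1 = 6 → [1, 6, 7]
pop() removes 7 → [1, 6]
reverse → [6, 1]
append 7 → [6, 1, 7]
append row[2]+row[1] = 7+1 = 8 → [6, 1, 7, 8]
append row[-1]+row[0] = 8+6 = 14 → [6, 1, 7, 8, 14]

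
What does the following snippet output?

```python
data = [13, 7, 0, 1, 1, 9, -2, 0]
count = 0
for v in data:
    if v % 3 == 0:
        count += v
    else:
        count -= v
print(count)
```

-11

v=13: not %3==0, count = 0-13 = -13
v=7: not %3==0, count = (-13)-7 = -20
v=0: %3==0, count = (-20)+0 = -20
v=1: not %3==0, count = (-20)-1 = -21
v=1: not %3==0, count = (-21)-1 = -22
v=9: %3==0, count = (-22)+9 = -13
v=-2: not %3==0, count = (-13)-(-2) = -11
v=0: %3==0, count = (-11)+0 = -11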